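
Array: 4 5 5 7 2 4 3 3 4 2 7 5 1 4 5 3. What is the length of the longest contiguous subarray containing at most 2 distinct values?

add 4: window [4] (1 distinct), len 1
add 5: window [4, 5] (2 distinct), len 2
add 5: window [4, 5, 5] (2 distinct), len 3
add 7: window [5, 5, 7] (2 distinct), len 3
add 2: window [7, 2] (2 distinct), len 2
add 4: window [2, 4] (2 distinct), len 2
add 3: window [4, 3] (2 distinct), len 2
add 3: window [4, 3, 3] (2 distinct), len 3
add 4: window [4, 3, 3, 4] (2 distinct), len 4
add 2: window [4, 2] (2 distinct), len 2
add 7: window [2, 7] (2 distinct), len 2
add 5: window [7, 5] (2 distinct), len 2
add 1: window [5, 1] (2 distinct), len 2
add 4: window [1, 4] (2 distinct), len 2
add 5: window [4, 5] (2 distinct), len 2
add 3: window [5, 3] (2 distinct), len 2
Longest length with ≤2 distinct: 4.

4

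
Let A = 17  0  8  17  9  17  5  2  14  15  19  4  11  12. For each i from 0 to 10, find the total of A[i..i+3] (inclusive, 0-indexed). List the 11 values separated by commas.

[17, 0, 8, 17] → sum 42
[0, 8, 17, 9] → sum 34
[8, 17, 9, 17] → sum 51
[17, 9, 17, 5] → sum 48
[9, 17, 5, 2] → sum 33
[17, 5, 2, 14] → sum 38
[5, 2, 14, 15] → sum 36
[2, 14, 15, 19] → sum 50
[14, 15, 19, 4] → sum 52
[15, 19, 4, 11] → sum 49
[19, 4, 11, 12] → sum 46

42, 34, 51, 48, 33, 38, 36, 50, 52, 49, 46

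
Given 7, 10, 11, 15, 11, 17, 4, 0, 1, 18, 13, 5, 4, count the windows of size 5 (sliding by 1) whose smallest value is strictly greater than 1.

(7, 10, 11, 15, 11) → min 7  > 1 ✓
(10, 11, 15, 11, 17) → min 10  > 1 ✓
(11, 15, 11, 17, 4) → min 4  > 1 ✓
(15, 11, 17, 4, 0) → min 0
(11, 17, 4, 0, 1) → min 0
(17, 4, 0, 1, 18) → min 0
(4, 0, 1, 18, 13) → min 0
(0, 1, 18, 13, 5) → min 0
(1, 18, 13, 5, 4) → min 1
3 windows satisfy the condition.

3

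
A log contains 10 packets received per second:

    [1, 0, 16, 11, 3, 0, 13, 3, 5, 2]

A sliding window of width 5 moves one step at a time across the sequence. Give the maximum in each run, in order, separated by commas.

(1, 0, 16, 11, 3) → max 16
(0, 16, 11, 3, 0) → max 16
(16, 11, 3, 0, 13) → max 16
(11, 3, 0, 13, 3) → max 13
(3, 0, 13, 3, 5) → max 13
(0, 13, 3, 5, 2) → max 13

16, 16, 16, 13, 13, 13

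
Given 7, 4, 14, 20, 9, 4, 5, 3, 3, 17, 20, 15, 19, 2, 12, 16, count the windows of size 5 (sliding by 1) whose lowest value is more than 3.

3

(7, 4, 14, 20, 9) → min 4  > 3 ✓
(4, 14, 20, 9, 4) → min 4  > 3 ✓
(14, 20, 9, 4, 5) → min 4  > 3 ✓
(20, 9, 4, 5, 3) → min 3
(9, 4, 5, 3, 3) → min 3
(4, 5, 3, 3, 17) → min 3
(5, 3, 3, 17, 20) → min 3
(3, 3, 17, 20, 15) → min 3
(3, 17, 20, 15, 19) → min 3
(17, 20, 15, 19, 2) → min 2
(20, 15, 19, 2, 12) → min 2
(15, 19, 2, 12, 16) → min 2
3 windows satisfy the condition.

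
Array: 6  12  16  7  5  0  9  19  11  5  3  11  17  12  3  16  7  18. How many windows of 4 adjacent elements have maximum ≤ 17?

[6, 12, 16, 7] → max 16  ≤ 17 ✓
[12, 16, 7, 5] → max 16  ≤ 17 ✓
[16, 7, 5, 0] → max 16  ≤ 17 ✓
[7, 5, 0, 9] → max 9  ≤ 17 ✓
[5, 0, 9, 19] → max 19
[0, 9, 19, 11] → max 19
[9, 19, 11, 5] → max 19
[19, 11, 5, 3] → max 19
[11, 5, 3, 11] → max 11  ≤ 17 ✓
[5, 3, 11, 17] → max 17  ≤ 17 ✓
[3, 11, 17, 12] → max 17  ≤ 17 ✓
[11, 17, 12, 3] → max 17  ≤ 17 ✓
[17, 12, 3, 16] → max 17  ≤ 17 ✓
[12, 3, 16, 7] → max 16  ≤ 17 ✓
[3, 16, 7, 18] → max 18
10 windows satisfy the condition.

10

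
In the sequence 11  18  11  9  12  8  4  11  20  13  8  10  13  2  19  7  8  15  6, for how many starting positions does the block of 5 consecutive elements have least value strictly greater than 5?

5

(11, 18, 11, 9, 12) → min 9  > 5 ✓
(18, 11, 9, 12, 8) → min 8  > 5 ✓
(11, 9, 12, 8, 4) → min 4
(9, 12, 8, 4, 11) → min 4
(12, 8, 4, 11, 20) → min 4
(8, 4, 11, 20, 13) → min 4
(4, 11, 20, 13, 8) → min 4
(11, 20, 13, 8, 10) → min 8  > 5 ✓
(20, 13, 8, 10, 13) → min 8  > 5 ✓
(13, 8, 10, 13, 2) → min 2
(8, 10, 13, 2, 19) → min 2
(10, 13, 2, 19, 7) → min 2
(13, 2, 19, 7, 8) → min 2
(2, 19, 7, 8, 15) → min 2
(19, 7, 8, 15, 6) → min 6  > 5 ✓
5 windows satisfy the condition.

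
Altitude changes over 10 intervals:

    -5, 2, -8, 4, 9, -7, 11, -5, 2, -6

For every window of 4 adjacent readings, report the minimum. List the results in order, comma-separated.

(-5, 2, -8, 4) → min -8
(2, -8, 4, 9) → min -8
(-8, 4, 9, -7) → min -8
(4, 9, -7, 11) → min -7
(9, -7, 11, -5) → min -7
(-7, 11, -5, 2) → min -7
(11, -5, 2, -6) → min -6

-8, -8, -8, -7, -7, -7, -6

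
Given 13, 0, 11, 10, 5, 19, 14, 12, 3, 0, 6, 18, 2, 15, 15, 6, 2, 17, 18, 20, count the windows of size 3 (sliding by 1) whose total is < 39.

[13, 0, 11] → sum 24  < 39 ✓
[0, 11, 10] → sum 21  < 39 ✓
[11, 10, 5] → sum 26  < 39 ✓
[10, 5, 19] → sum 34  < 39 ✓
[5, 19, 14] → sum 38  < 39 ✓
[19, 14, 12] → sum 45
[14, 12, 3] → sum 29  < 39 ✓
[12, 3, 0] → sum 15  < 39 ✓
[3, 0, 6] → sum 9  < 39 ✓
[0, 6, 18] → sum 24  < 39 ✓
[6, 18, 2] → sum 26  < 39 ✓
[18, 2, 15] → sum 35  < 39 ✓
[2, 15, 15] → sum 32  < 39 ✓
[15, 15, 6] → sum 36  < 39 ✓
[15, 6, 2] → sum 23  < 39 ✓
[6, 2, 17] → sum 25  < 39 ✓
[2, 17, 18] → sum 37  < 39 ✓
[17, 18, 20] → sum 55
16 windows satisfy the condition.

16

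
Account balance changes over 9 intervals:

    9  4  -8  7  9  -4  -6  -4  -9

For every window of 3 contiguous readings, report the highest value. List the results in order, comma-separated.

9, 7, 9, 9, 9, -4, -4

(9, 4, -8) → max 9
(4, -8, 7) → max 7
(-8, 7, 9) → max 9
(7, 9, -4) → max 9
(9, -4, -6) → max 9
(-4, -6, -4) → max -4
(-6, -4, -9) → max -4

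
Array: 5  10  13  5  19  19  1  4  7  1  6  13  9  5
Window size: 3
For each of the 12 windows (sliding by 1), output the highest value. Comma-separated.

5 10 13 → max 13
10 13 5 → max 13
13 5 19 → max 19
5 19 19 → max 19
19 19 1 → max 19
19 1 4 → max 19
1 4 7 → max 7
4 7 1 → max 7
7 1 6 → max 7
1 6 13 → max 13
6 13 9 → max 13
13 9 5 → max 13

13, 13, 19, 19, 19, 19, 7, 7, 7, 13, 13, 13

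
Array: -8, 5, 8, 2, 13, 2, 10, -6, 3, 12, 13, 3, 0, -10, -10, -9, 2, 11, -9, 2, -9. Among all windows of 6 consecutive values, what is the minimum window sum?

(-8, 5, 8, 2, 13, 2) → sum 22
(5, 8, 2, 13, 2, 10) → sum 40
(8, 2, 13, 2, 10, -6) → sum 29
(2, 13, 2, 10, -6, 3) → sum 24
(13, 2, 10, -6, 3, 12) → sum 34
(2, 10, -6, 3, 12, 13) → sum 34
(10, -6, 3, 12, 13, 3) → sum 35
(-6, 3, 12, 13, 3, 0) → sum 25
(3, 12, 13, 3, 0, -10) → sum 21
(12, 13, 3, 0, -10, -10) → sum 8
(13, 3, 0, -10, -10, -9) → sum -13
(3, 0, -10, -10, -9, 2) → sum -24
(0, -10, -10, -9, 2, 11) → sum -16
(-10, -10, -9, 2, 11, -9) → sum -25
(-10, -9, 2, 11, -9, 2) → sum -13
(-9, 2, 11, -9, 2, -9) → sum -12
Minimum of these is -25.

-25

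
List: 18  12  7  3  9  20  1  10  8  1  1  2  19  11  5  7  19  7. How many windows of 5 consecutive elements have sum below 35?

4

18 12 7 3 9 → sum 49
12 7 3 9 20 → sum 51
7 3 9 20 1 → sum 40
3 9 20 1 10 → sum 43
9 20 1 10 8 → sum 48
20 1 10 8 1 → sum 40
1 10 8 1 1 → sum 21  < 35 ✓
10 8 1 1 2 → sum 22  < 35 ✓
8 1 1 2 19 → sum 31  < 35 ✓
1 1 2 19 11 → sum 34  < 35 ✓
1 2 19 11 5 → sum 38
2 19 11 5 7 → sum 44
19 11 5 7 19 → sum 61
11 5 7 19 7 → sum 49
4 windows satisfy the condition.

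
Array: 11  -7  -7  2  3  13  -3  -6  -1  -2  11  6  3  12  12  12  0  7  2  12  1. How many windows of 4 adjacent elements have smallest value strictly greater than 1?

(11, -7, -7, 2) → min -7
(-7, -7, 2, 3) → min -7
(-7, 2, 3, 13) → min -7
(2, 3, 13, -3) → min -3
(3, 13, -3, -6) → min -6
(13, -3, -6, -1) → min -6
(-3, -6, -1, -2) → min -6
(-6, -1, -2, 11) → min -6
(-1, -2, 11, 6) → min -2
(-2, 11, 6, 3) → min -2
(11, 6, 3, 12) → min 3  > 1 ✓
(6, 3, 12, 12) → min 3  > 1 ✓
(3, 12, 12, 12) → min 3  > 1 ✓
(12, 12, 12, 0) → min 0
(12, 12, 0, 7) → min 0
(12, 0, 7, 2) → min 0
(0, 7, 2, 12) → min 0
(7, 2, 12, 1) → min 1
3 windows satisfy the condition.

3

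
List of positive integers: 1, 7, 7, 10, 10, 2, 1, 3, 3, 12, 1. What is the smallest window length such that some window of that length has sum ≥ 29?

add 1: running sum 1 < 29
add 7: running sum 8 < 29
add 7: running sum 15 < 29
add 10: running sum 25 < 29
end 4: [7, 7, 10, 10] sum 34, len 4
end 5: [7, 10, 10, 2] sum 29, len 4
end 6: [7, 10, 10, 2, 1] sum 30, len 5
end 7: [7, 10, 10, 2, 1, 3] sum 33, len 6
end 8: [10, 10, 2, 1, 3, 3] sum 29, len 6
end 9: [10, 2, 1, 3, 3, 12] sum 31, len 6
end 10: [10, 2, 1, 3, 3, 12, 1] sum 32, len 7
Shortest qualifying length: 4.

4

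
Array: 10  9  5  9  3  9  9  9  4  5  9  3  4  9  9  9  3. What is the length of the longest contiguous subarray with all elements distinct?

add 10: [10] len 1
add 9: [10, 9] len 2
add 5: [10, 9, 5] len 3
add 9 (repeat 9, move left end past it): [5, 9] len 2
add 3: [5, 9, 3] len 3
add 9 (repeat 9, move left end past it): [3, 9] len 2
add 9 (repeat 9, move left end past it): [9] len 1
add 9 (repeat 9, move left end past it): [9] len 1
add 4: [9, 4] len 2
add 5: [9, 4, 5] len 3
add 9 (repeat 9, move left end past it): [4, 5, 9] len 3
add 3: [4, 5, 9, 3] len 4
add 4 (repeat 4, move left end past it): [5, 9, 3, 4] len 4
add 9 (repeat 9, move left end past it): [3, 4, 9] len 3
add 9 (repeat 9, move left end past it): [9] len 1
add 9 (repeat 9, move left end past it): [9] len 1
add 3: [9, 3] len 2
Longest all-distinct length: 4.

4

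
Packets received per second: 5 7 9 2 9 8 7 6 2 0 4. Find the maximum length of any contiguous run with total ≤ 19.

add 5: [5] sum 5, len 1
add 7: [5, 7] sum 12, len 2
add 9: [7, 9] sum 16, len 2
add 2: [7, 9, 2] sum 18, len 3
add 9: [2, 9] sum 11, len 2
add 8: [2, 9, 8] sum 19, len 3
add 7: [8, 7] sum 15, len 2
add 6: [7, 6] sum 13, len 2
add 2: [7, 6, 2] sum 15, len 3
add 0: [7, 6, 2, 0] sum 15, len 4
add 4: [7, 6, 2, 0, 4] sum 19, len 5
Longest length seen: 5.

5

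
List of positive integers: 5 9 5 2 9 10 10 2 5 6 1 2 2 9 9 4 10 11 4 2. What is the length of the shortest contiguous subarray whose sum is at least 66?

12

add 5: running sum 5 < 66
add 9: running sum 14 < 66
add 5: running sum 19 < 66
add 2: running sum 21 < 66
add 9: running sum 30 < 66
add 10: running sum 40 < 66
add 10: running sum 50 < 66
add 2: running sum 52 < 66
add 5: running sum 57 < 66
add 6: running sum 63 < 66
add 1: running sum 64 < 66
add 2: shortest ending here [5, 9, 5, 2, 9, 10, 10, 2, 5, 6, 1, 2] sum 66, len 12
add 2: shortest ending here [5, 9, 5, 2, 9, 10, 10, 2, 5, 6, 1, 2, 2] sum 68, len 13
add 9: shortest ending here [9, 5, 2, 9, 10, 10, 2, 5, 6, 1, 2, 2, 9] sum 72, len 13
add 9: shortest ending here [2, 9, 10, 10, 2, 5, 6, 1, 2, 2, 9, 9] sum 67, len 12
add 4: shortest ending here [9, 10, 10, 2, 5, 6, 1, 2, 2, 9, 9, 4] sum 69, len 12
add 10: shortest ending here [10, 10, 2, 5, 6, 1, 2, 2, 9, 9, 4, 10] sum 70, len 12
add 11: shortest ending here [10, 2, 5, 6, 1, 2, 2, 9, 9, 4, 10, 11] sum 71, len 12
add 4: shortest ending here [10, 2, 5, 6, 1, 2, 2, 9, 9, 4, 10, 11, 4] sum 75, len 13
add 2: shortest ending here [2, 5, 6, 1, 2, 2, 9, 9, 4, 10, 11, 4, 2] sum 67, len 13
Shortest qualifying length: 12.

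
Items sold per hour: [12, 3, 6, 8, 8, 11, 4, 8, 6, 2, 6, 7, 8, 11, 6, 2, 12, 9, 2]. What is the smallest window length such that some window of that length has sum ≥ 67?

Extend right; whenever the sum reaches 67, record the length and shrink from the left:
add 12: running sum 12 < 67
add 3: running sum 15 < 67
add 6: running sum 21 < 67
add 8: running sum 29 < 67
add 8: running sum 37 < 67
add 11: running sum 48 < 67
add 4: running sum 52 < 67
add 8: running sum 60 < 67
add 6: running sum 66 < 67
add 2: shortest ending here [12, 3, 6, 8, 8, 11, 4, 8, 6, 2] sum 68, len 10
add 6: shortest ending here [12, 3, 6, 8, 8, 11, 4, 8, 6, 2, 6] sum 74, len 11
add 7: shortest ending here [3, 6, 8, 8, 11, 4, 8, 6, 2, 6, 7] sum 69, len 11
add 8: shortest ending here [8, 8, 11, 4, 8, 6, 2, 6, 7, 8] sum 68, len 10
add 11: shortest ending here [8, 11, 4, 8, 6, 2, 6, 7, 8, 11] sum 71, len 10
add 6: shortest ending here [11, 4, 8, 6, 2, 6, 7, 8, 11, 6] sum 69, len 10
add 2: shortest ending here [11, 4, 8, 6, 2, 6, 7, 8, 11, 6, 2] sum 71, len 11
add 12: shortest ending here [8, 6, 2, 6, 7, 8, 11, 6, 2, 12] sum 68, len 10
add 9: shortest ending here [6, 2, 6, 7, 8, 11, 6, 2, 12, 9] sum 69, len 10
add 2: shortest ending here [6, 2, 6, 7, 8, 11, 6, 2, 12, 9, 2] sum 71, len 11
Shortest qualifying length: 10.

10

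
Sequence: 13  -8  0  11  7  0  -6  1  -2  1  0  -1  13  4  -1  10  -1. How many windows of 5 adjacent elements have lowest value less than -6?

2

[13, -8, 0, 11, 7] → min -8  < -6 ✓
[-8, 0, 11, 7, 0] → min -8  < -6 ✓
[0, 11, 7, 0, -6] → min -6
[11, 7, 0, -6, 1] → min -6
[7, 0, -6, 1, -2] → min -6
[0, -6, 1, -2, 1] → min -6
[-6, 1, -2, 1, 0] → min -6
[1, -2, 1, 0, -1] → min -2
[-2, 1, 0, -1, 13] → min -2
[1, 0, -1, 13, 4] → min -1
[0, -1, 13, 4, -1] → min -1
[-1, 13, 4, -1, 10] → min -1
[13, 4, -1, 10, -1] → min -1
2 windows satisfy the condition.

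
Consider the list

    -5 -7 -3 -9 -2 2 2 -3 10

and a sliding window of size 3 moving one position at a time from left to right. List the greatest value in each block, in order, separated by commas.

(-5, -7, -3) → max -3
(-7, -3, -9) → max -3
(-3, -9, -2) → max -2
(-9, -2, 2) → max 2
(-2, 2, 2) → max 2
(2, 2, -3) → max 2
(2, -3, 10) → max 10

-3, -3, -2, 2, 2, 2, 10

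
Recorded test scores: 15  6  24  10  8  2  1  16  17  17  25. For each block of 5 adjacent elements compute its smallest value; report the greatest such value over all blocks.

6

[15, 6, 24, 10, 8] → min 6
[6, 24, 10, 8, 2] → min 2
[24, 10, 8, 2, 1] → min 1
[10, 8, 2, 1, 16] → min 1
[8, 2, 1, 16, 17] → min 1
[2, 1, 16, 17, 17] → min 1
[1, 16, 17, 17, 25] → min 1
Greatest of these is 6.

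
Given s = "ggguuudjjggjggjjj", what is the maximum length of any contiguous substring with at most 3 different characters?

11

Extend right; when distinct count exceeds 3, shrink from the left:
add g: window [g] (1 distinct), len 1
add g: window [g, g] (1 distinct), len 2
add g: window [g, g, g] (1 distinct), len 3
add u: window [g, g, g, u] (2 distinct), len 4
add u: window [g, g, g, u, u] (2 distinct), len 5
add u: window [g, g, g, u, u, u] (2 distinct), len 6
add d: window [g, g, g, u, u, u, d] (3 distinct), len 7
add j: window [u, u, u, d, j] (3 distinct), len 5
add j: window [u, u, u, d, j, j] (3 distinct), len 6
add g: window [d, j, j, g] (3 distinct), len 4
add g: window [d, j, j, g, g] (3 distinct), len 5
add j: window [d, j, j, g, g, j] (3 distinct), len 6
add g: window [d, j, j, g, g, j, g] (3 distinct), len 7
add g: window [d, j, j, g, g, j, g, g] (3 distinct), len 8
add j: window [d, j, j, g, g, j, g, g, j] (3 distinct), len 9
add j: window [d, j, j, g, g, j, g, g, j, j] (3 distinct), len 10
add j: window [d, j, j, g, g, j, g, g, j, j, j] (3 distinct), len 11
Longest length with ≤3 distinct: 11.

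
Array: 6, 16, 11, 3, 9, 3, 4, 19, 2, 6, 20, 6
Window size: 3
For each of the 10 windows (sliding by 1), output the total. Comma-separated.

33, 30, 23, 15, 16, 26, 25, 27, 28, 32

[6, 16, 11] → sum 33
[16, 11, 3] → sum 30
[11, 3, 9] → sum 23
[3, 9, 3] → sum 15
[9, 3, 4] → sum 16
[3, 4, 19] → sum 26
[4, 19, 2] → sum 25
[19, 2, 6] → sum 27
[2, 6, 20] → sum 28
[6, 20, 6] → sum 32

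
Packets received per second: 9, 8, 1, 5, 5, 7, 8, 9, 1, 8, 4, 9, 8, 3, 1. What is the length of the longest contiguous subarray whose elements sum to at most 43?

[9] sum 9 len 1
[9, 8] sum 17 len 2
[9, 8, 1] sum 18 len 3
[9, 8, 1, 5] sum 23 len 4
[9, 8, 1, 5, 5] sum 28 len 5
[9, 8, 1, 5, 5, 7] sum 35 len 6
[9, 8, 1, 5, 5, 7, 8] sum 43 len 7
[8, 1, 5, 5, 7, 8, 9] sum 43 len 7
[1, 5, 5, 7, 8, 9, 1] sum 36 len 7
[5, 5, 7, 8, 9, 1, 8] sum 43 len 7
[5, 7, 8, 9, 1, 8, 4] sum 42 len 7
[8, 9, 1, 8, 4, 9] sum 39 len 6
[9, 1, 8, 4, 9, 8] sum 39 len 6
[9, 1, 8, 4, 9, 8, 3] sum 42 len 7
[9, 1, 8, 4, 9, 8, 3, 1] sum 43 len 8
Longest length seen: 8.

8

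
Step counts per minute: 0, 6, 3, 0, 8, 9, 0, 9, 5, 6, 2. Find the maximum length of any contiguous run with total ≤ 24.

5

→ 0: sum 0, len 1
→ 6: sum 6, len 2
→ 3: sum 9, len 3
→ 0: sum 9, len 4
→ 8: sum 17, len 5
→ 9 (dropped 0, 6): sum 20, len 4
→ 0: sum 20, len 5
→ 9 (dropped 3, 0, 8): sum 18, len 3
→ 5: sum 23, len 4
→ 6 (dropped 9): sum 20, len 4
→ 2: sum 22, len 5
Longest length seen: 5.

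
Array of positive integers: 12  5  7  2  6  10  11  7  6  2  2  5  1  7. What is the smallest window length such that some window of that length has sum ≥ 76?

13

add 12: running sum 12 < 76
add 5: running sum 17 < 76
add 7: running sum 24 < 76
add 2: running sum 26 < 76
add 6: running sum 32 < 76
add 10: running sum 42 < 76
add 11: running sum 53 < 76
add 7: running sum 60 < 76
add 6: running sum 66 < 76
add 2: running sum 68 < 76
add 2: running sum 70 < 76
add 5: running sum 75 < 76
add 1: shortest ending here [12, 5, 7, 2, 6, 10, 11, 7, 6, 2, 2, 5, 1] sum 76, len 13
add 7: shortest ending here [12, 5, 7, 2, 6, 10, 11, 7, 6, 2, 2, 5, 1, 7] sum 83, len 14
Shortest qualifying length: 13.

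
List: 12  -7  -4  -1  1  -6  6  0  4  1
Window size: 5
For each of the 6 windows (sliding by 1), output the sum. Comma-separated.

1, -17, -4, 0, 5, 5

[12, -7, -4, -1, 1] → sum 1
[-7, -4, -1, 1, -6] → sum -17
[-4, -1, 1, -6, 6] → sum -4
[-1, 1, -6, 6, 0] → sum 0
[1, -6, 6, 0, 4] → sum 5
[-6, 6, 0, 4, 1] → sum 5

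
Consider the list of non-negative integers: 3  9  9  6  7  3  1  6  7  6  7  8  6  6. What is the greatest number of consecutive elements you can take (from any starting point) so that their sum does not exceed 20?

4

[3] sum 3 len 1
[3, 9] sum 12 len 2
[9, 9] sum 18 len 2
[9, 6] sum 15 len 2
[6, 7] sum 13 len 2
[6, 7, 3] sum 16 len 3
[6, 7, 3, 1] sum 17 len 4
[7, 3, 1, 6] sum 17 len 4
[3, 1, 6, 7] sum 17 len 4
[1, 6, 7, 6] sum 20 len 4
[7, 6, 7] sum 20 len 3
[7, 8] sum 15 len 2
[8, 6] sum 14 len 2
[8, 6, 6] sum 20 len 3
Longest length seen: 4.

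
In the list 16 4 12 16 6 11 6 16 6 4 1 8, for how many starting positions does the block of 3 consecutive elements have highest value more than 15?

7

(16, 4, 12) → max 16  > 15 ✓
(4, 12, 16) → max 16  > 15 ✓
(12, 16, 6) → max 16  > 15 ✓
(16, 6, 11) → max 16  > 15 ✓
(6, 11, 6) → max 11
(11, 6, 16) → max 16  > 15 ✓
(6, 16, 6) → max 16  > 15 ✓
(16, 6, 4) → max 16  > 15 ✓
(6, 4, 1) → max 6
(4, 1, 8) → max 8
7 windows satisfy the condition.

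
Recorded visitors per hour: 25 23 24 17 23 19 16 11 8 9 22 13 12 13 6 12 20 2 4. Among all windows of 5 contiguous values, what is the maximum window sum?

[25, 23, 24, 17, 23] → sum 112
[23, 24, 17, 23, 19] → sum 106
[24, 17, 23, 19, 16] → sum 99
[17, 23, 19, 16, 11] → sum 86
[23, 19, 16, 11, 8] → sum 77
[19, 16, 11, 8, 9] → sum 63
[16, 11, 8, 9, 22] → sum 66
[11, 8, 9, 22, 13] → sum 63
[8, 9, 22, 13, 12] → sum 64
[9, 22, 13, 12, 13] → sum 69
[22, 13, 12, 13, 6] → sum 66
[13, 12, 13, 6, 12] → sum 56
[12, 13, 6, 12, 20] → sum 63
[13, 6, 12, 20, 2] → sum 53
[6, 12, 20, 2, 4] → sum 44
Maximum of these is 112.

112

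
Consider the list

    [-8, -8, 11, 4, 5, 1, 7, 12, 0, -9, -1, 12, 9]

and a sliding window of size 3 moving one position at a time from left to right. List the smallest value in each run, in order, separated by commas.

Sliding a size-3 window across the 13 values:
-8 -8 11 → min -8
-8 11 4 → min -8
11 4 5 → min 4
4 5 1 → min 1
5 1 7 → min 1
1 7 12 → min 1
7 12 0 → min 0
12 0 -9 → min -9
0 -9 -1 → min -9
-9 -1 12 → min -9
-1 12 9 → min -1

-8, -8, 4, 1, 1, 1, 0, -9, -9, -9, -1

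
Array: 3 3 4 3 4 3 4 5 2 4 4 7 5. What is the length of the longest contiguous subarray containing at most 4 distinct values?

11

Extend right; when distinct count exceeds 4, shrink from the left:
[3] 1 distinct, len 1
[3, 3] 1 distinct, len 2
[3, 3, 4] 2 distinct, len 3
[3, 3, 4, 3] 2 distinct, len 4
[3, 3, 4, 3, 4] 2 distinct, len 5
[3, 3, 4, 3, 4, 3] 2 distinct, len 6
[3, 3, 4, 3, 4, 3, 4] 2 distinct, len 7
[3, 3, 4, 3, 4, 3, 4, 5] 3 distinct, len 8
[3, 3, 4, 3, 4, 3, 4, 5, 2] 4 distinct, len 9
[3, 3, 4, 3, 4, 3, 4, 5, 2, 4] 4 distinct, len 10
[3, 3, 4, 3, 4, 3, 4, 5, 2, 4, 4] 4 distinct, len 11
[4, 5, 2, 4, 4, 7] 4 distinct, len 6
[4, 5, 2, 4, 4, 7, 5] 4 distinct, len 7
Longest length with ≤4 distinct: 11.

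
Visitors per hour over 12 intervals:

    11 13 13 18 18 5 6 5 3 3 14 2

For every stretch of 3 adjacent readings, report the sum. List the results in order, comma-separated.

[11, 13, 13] → sum 37
[13, 13, 18] → sum 44
[13, 18, 18] → sum 49
[18, 18, 5] → sum 41
[18, 5, 6] → sum 29
[5, 6, 5] → sum 16
[6, 5, 3] → sum 14
[5, 3, 3] → sum 11
[3, 3, 14] → sum 20
[3, 14, 2] → sum 19

37, 44, 49, 41, 29, 16, 14, 11, 20, 19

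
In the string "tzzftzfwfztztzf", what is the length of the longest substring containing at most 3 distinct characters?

[t] 1 distinct, len 1
[t, z] 2 distinct, len 2
[t, z, z] 2 distinct, len 3
[t, z, z, f] 3 distinct, len 4
[t, z, z, f, t] 3 distinct, len 5
[t, z, z, f, t, z] 3 distinct, len 6
[t, z, z, f, t, z, f] 3 distinct, len 7
[z, f, w] 3 distinct, len 3
[z, f, w, f] 3 distinct, len 4
[z, f, w, f, z] 3 distinct, len 5
[f, z, t] 3 distinct, len 3
[f, z, t, z] 3 distinct, len 4
[f, z, t, z, t] 3 distinct, len 5
[f, z, t, z, t, z] 3 distinct, len 6
[f, z, t, z, t, z, f] 3 distinct, len 7
Longest length with ≤3 distinct: 7.

7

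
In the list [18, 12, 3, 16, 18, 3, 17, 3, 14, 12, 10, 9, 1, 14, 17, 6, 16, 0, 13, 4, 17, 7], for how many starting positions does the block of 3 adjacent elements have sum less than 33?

11

[18, 12, 3] → sum 33
[12, 3, 16] → sum 31  < 33 ✓
[3, 16, 18] → sum 37
[16, 18, 3] → sum 37
[18, 3, 17] → sum 38
[3, 17, 3] → sum 23  < 33 ✓
[17, 3, 14] → sum 34
[3, 14, 12] → sum 29  < 33 ✓
[14, 12, 10] → sum 36
[12, 10, 9] → sum 31  < 33 ✓
[10, 9, 1] → sum 20  < 33 ✓
[9, 1, 14] → sum 24  < 33 ✓
[1, 14, 17] → sum 32  < 33 ✓
[14, 17, 6] → sum 37
[17, 6, 16] → sum 39
[6, 16, 0] → sum 22  < 33 ✓
[16, 0, 13] → sum 29  < 33 ✓
[0, 13, 4] → sum 17  < 33 ✓
[13, 4, 17] → sum 34
[4, 17, 7] → sum 28  < 33 ✓
11 windows satisfy the condition.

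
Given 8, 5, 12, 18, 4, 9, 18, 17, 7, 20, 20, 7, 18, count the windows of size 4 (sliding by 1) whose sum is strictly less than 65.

8 5 12 18 → sum 43  < 65 ✓
5 12 18 4 → sum 39  < 65 ✓
12 18 4 9 → sum 43  < 65 ✓
18 4 9 18 → sum 49  < 65 ✓
4 9 18 17 → sum 48  < 65 ✓
9 18 17 7 → sum 51  < 65 ✓
18 17 7 20 → sum 62  < 65 ✓
17 7 20 20 → sum 64  < 65 ✓
7 20 20 7 → sum 54  < 65 ✓
20 20 7 18 → sum 65
9 windows satisfy the condition.

9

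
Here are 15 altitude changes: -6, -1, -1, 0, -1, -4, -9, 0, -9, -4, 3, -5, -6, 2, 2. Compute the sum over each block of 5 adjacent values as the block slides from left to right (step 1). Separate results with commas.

(-6, -1, -1, 0, -1) → sum -9
(-1, -1, 0, -1, -4) → sum -7
(-1, 0, -1, -4, -9) → sum -15
(0, -1, -4, -9, 0) → sum -14
(-1, -4, -9, 0, -9) → sum -23
(-4, -9, 0, -9, -4) → sum -26
(-9, 0, -9, -4, 3) → sum -19
(0, -9, -4, 3, -5) → sum -15
(-9, -4, 3, -5, -6) → sum -21
(-4, 3, -5, -6, 2) → sum -10
(3, -5, -6, 2, 2) → sum -4

-9, -7, -15, -14, -23, -26, -19, -15, -21, -10, -4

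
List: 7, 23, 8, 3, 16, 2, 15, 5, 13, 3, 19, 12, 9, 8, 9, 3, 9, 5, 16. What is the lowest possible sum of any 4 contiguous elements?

[7, 23, 8, 3] → sum 41
[23, 8, 3, 16] → sum 50
[8, 3, 16, 2] → sum 29
[3, 16, 2, 15] → sum 36
[16, 2, 15, 5] → sum 38
[2, 15, 5, 13] → sum 35
[15, 5, 13, 3] → sum 36
[5, 13, 3, 19] → sum 40
[13, 3, 19, 12] → sum 47
[3, 19, 12, 9] → sum 43
[19, 12, 9, 8] → sum 48
[12, 9, 8, 9] → sum 38
[9, 8, 9, 3] → sum 29
[8, 9, 3, 9] → sum 29
[9, 3, 9, 5] → sum 26
[3, 9, 5, 16] → sum 33
Lowest of these is 26.

26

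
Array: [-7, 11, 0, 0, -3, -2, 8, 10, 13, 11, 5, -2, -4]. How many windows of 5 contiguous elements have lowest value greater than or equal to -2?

3

[-7, 11, 0, 0, -3] → min -7
[11, 0, 0, -3, -2] → min -3
[0, 0, -3, -2, 8] → min -3
[0, -3, -2, 8, 10] → min -3
[-3, -2, 8, 10, 13] → min -3
[-2, 8, 10, 13, 11] → min -2  ≥ -2 ✓
[8, 10, 13, 11, 5] → min 5  ≥ -2 ✓
[10, 13, 11, 5, -2] → min -2  ≥ -2 ✓
[13, 11, 5, -2, -4] → min -4
3 windows satisfy the condition.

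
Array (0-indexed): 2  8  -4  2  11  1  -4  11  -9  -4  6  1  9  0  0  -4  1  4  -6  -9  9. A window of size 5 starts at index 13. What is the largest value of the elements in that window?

4

Elements at indices 13..17: 0, 0, -4, 1, 4
max(0, 0, -4, 1, 4) = 4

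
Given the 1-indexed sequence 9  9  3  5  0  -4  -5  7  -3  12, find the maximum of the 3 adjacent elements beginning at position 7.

Elements at indices 7..9: -5, 7, -3
max(-5, 7, -3) = 7

7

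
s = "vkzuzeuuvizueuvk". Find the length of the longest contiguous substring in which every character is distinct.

5

[v] len 1
[v, k] len 2
[v, k, z] len 3
[v, k, z, u] len 4
[u, z] len 2
[u, z, e] len 3
[z, e, u] len 3
[u] len 1
[u, v] len 2
[u, v, i] len 3
[u, v, i, z] len 4
[v, i, z, u] len 4
[v, i, z, u, e] len 5
[e, u] len 2
[e, u, v] len 3
[e, u, v, k] len 4
Longest all-distinct length: 5.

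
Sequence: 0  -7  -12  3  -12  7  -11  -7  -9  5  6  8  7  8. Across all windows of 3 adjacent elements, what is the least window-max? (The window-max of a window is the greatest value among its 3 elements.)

-7

Window maxs for each of the 12 positions:
0 -7 -12 → max 0
-7 -12 3 → max 3
-12 3 -12 → max 3
3 -12 7 → max 7
-12 7 -11 → max 7
7 -11 -7 → max 7
-11 -7 -9 → max -7
-7 -9 5 → max 5
-9 5 6 → max 6
5 6 8 → max 8
6 8 7 → max 8
8 7 8 → max 8
Least of these is -7.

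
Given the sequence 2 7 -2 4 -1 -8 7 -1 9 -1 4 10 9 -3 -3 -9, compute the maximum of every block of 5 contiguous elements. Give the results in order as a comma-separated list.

7, 7, 7, 7, 9, 9, 9, 10, 10, 10, 10, 10

(2, 7, -2, 4, -1) → max 7
(7, -2, 4, -1, -8) → max 7
(-2, 4, -1, -8, 7) → max 7
(4, -1, -8, 7, -1) → max 7
(-1, -8, 7, -1, 9) → max 9
(-8, 7, -1, 9, -1) → max 9
(7, -1, 9, -1, 4) → max 9
(-1, 9, -1, 4, 10) → max 10
(9, -1, 4, 10, 9) → max 10
(-1, 4, 10, 9, -3) → max 10
(4, 10, 9, -3, -3) → max 10
(10, 9, -3, -3, -9) → max 10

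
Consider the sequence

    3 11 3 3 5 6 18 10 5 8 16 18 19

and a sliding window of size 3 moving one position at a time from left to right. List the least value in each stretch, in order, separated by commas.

3 11 3 → min 3
11 3 3 → min 3
3 3 5 → min 3
3 5 6 → min 3
5 6 18 → min 5
6 18 10 → min 6
18 10 5 → min 5
10 5 8 → min 5
5 8 16 → min 5
8 16 18 → min 8
16 18 19 → min 16

3, 3, 3, 3, 5, 6, 5, 5, 5, 8, 16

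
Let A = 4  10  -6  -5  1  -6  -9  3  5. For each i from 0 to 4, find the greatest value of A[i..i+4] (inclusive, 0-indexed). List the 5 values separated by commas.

4 10 -6 -5 1 → max 10
10 -6 -5 1 -6 → max 10
-6 -5 1 -6 -9 → max 1
-5 1 -6 -9 3 → max 3
1 -6 -9 3 5 → max 5

10, 10, 1, 3, 5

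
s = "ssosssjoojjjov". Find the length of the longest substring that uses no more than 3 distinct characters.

Extend right; when distinct count exceeds 3, shrink from the left:
[s] 1 distinct, len 1
[s, s] 1 distinct, len 2
[s, s, o] 2 distinct, len 3
[s, s, o, s] 2 distinct, len 4
[s, s, o, s, s] 2 distinct, len 5
[s, s, o, s, s, s] 2 distinct, len 6
[s, s, o, s, s, s, j] 3 distinct, len 7
[s, s, o, s, s, s, j, o] 3 distinct, len 8
[s, s, o, s, s, s, j, o, o] 3 distinct, len 9
[s, s, o, s, s, s, j, o, o, j] 3 distinct, len 10
[s, s, o, s, s, s, j, o, o, j, j] 3 distinct, len 11
[s, s, o, s, s, s, j, o, o, j, j, j] 3 distinct, len 12
[s, s, o, s, s, s, j, o, o, j, j, j, o] 3 distinct, len 13
[j, o, o, j, j, j, o, v] 3 distinct, len 8
Longest length with ≤3 distinct: 13.

13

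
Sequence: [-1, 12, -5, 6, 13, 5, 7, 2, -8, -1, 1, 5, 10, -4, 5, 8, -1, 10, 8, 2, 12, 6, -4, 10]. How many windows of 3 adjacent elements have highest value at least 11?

8

(-1, 12, -5) → max 12  ≥ 11 ✓
(12, -5, 6) → max 12  ≥ 11 ✓
(-5, 6, 13) → max 13  ≥ 11 ✓
(6, 13, 5) → max 13  ≥ 11 ✓
(13, 5, 7) → max 13  ≥ 11 ✓
(5, 7, 2) → max 7
(7, 2, -8) → max 7
(2, -8, -1) → max 2
(-8, -1, 1) → max 1
(-1, 1, 5) → max 5
(1, 5, 10) → max 10
(5, 10, -4) → max 10
(10, -4, 5) → max 10
(-4, 5, 8) → max 8
(5, 8, -1) → max 8
(8, -1, 10) → max 10
(-1, 10, 8) → max 10
(10, 8, 2) → max 10
(8, 2, 12) → max 12  ≥ 11 ✓
(2, 12, 6) → max 12  ≥ 11 ✓
(12, 6, -4) → max 12  ≥ 11 ✓
(6, -4, 10) → max 10
8 windows satisfy the condition.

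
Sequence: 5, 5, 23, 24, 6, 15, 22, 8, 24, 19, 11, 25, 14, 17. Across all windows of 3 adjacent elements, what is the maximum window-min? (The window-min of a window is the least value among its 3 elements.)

(5, 5, 23) → min 5
(5, 23, 24) → min 5
(23, 24, 6) → min 6
(24, 6, 15) → min 6
(6, 15, 22) → min 6
(15, 22, 8) → min 8
(22, 8, 24) → min 8
(8, 24, 19) → min 8
(24, 19, 11) → min 11
(19, 11, 25) → min 11
(11, 25, 14) → min 11
(25, 14, 17) → min 14
Maximum of these is 14.

14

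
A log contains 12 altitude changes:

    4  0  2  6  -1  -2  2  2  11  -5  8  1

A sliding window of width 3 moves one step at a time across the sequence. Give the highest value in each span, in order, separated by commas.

4 0 2 → max 4
0 2 6 → max 6
2 6 -1 → max 6
6 -1 -2 → max 6
-1 -2 2 → max 2
-2 2 2 → max 2
2 2 11 → max 11
2 11 -5 → max 11
11 -5 8 → max 11
-5 8 1 → max 8

4, 6, 6, 6, 2, 2, 11, 11, 11, 8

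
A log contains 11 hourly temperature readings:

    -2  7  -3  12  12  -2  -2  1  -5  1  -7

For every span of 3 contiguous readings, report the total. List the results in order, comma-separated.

Sliding a size-3 window across the 11 values:
-2 7 -3 → sum 2
7 -3 12 → sum 16
-3 12 12 → sum 21
12 12 -2 → sum 22
12 -2 -2 → sum 8
-2 -2 1 → sum -3
-2 1 -5 → sum -6
1 -5 1 → sum -3
-5 1 -7 → sum -11

2, 16, 21, 22, 8, -3, -6, -3, -11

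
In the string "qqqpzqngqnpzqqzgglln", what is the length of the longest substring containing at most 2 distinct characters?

4

add q: window [q] (1 distinct), len 1
add q: window [q, q] (1 distinct), len 2
add q: window [q, q, q] (1 distinct), len 3
add p: window [q, q, q, p] (2 distinct), len 4
add z: window [p, z] (2 distinct), len 2
add q: window [z, q] (2 distinct), len 2
add n: window [q, n] (2 distinct), len 2
add g: window [n, g] (2 distinct), len 2
add q: window [g, q] (2 distinct), len 2
add n: window [q, n] (2 distinct), len 2
add p: window [n, p] (2 distinct), len 2
add z: window [p, z] (2 distinct), len 2
add q: window [z, q] (2 distinct), len 2
add q: window [z, q, q] (2 distinct), len 3
add z: window [z, q, q, z] (2 distinct), len 4
add g: window [z, g] (2 distinct), len 2
add g: window [z, g, g] (2 distinct), len 3
add l: window [g, g, l] (2 distinct), len 3
add l: window [g, g, l, l] (2 distinct), len 4
add n: window [l, l, n] (2 distinct), len 3
Longest length with ≤2 distinct: 4.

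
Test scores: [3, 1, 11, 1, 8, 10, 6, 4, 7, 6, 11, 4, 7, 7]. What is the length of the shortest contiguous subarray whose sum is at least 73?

11

add 3: running sum 3 < 73
add 1: running sum 4 < 73
add 11: running sum 15 < 73
add 1: running sum 16 < 73
add 8: running sum 24 < 73
add 10: running sum 34 < 73
add 6: running sum 40 < 73
add 4: running sum 44 < 73
add 7: running sum 51 < 73
add 6: running sum 57 < 73
add 11: running sum 68 < 73
add 4: running sum 72 < 73
add 7: shortest ending here [11, 1, 8, 10, 6, 4, 7, 6, 11, 4, 7] sum 75, len 11
add 7: shortest ending here [11, 1, 8, 10, 6, 4, 7, 6, 11, 4, 7, 7] sum 82, len 12
Shortest qualifying length: 11.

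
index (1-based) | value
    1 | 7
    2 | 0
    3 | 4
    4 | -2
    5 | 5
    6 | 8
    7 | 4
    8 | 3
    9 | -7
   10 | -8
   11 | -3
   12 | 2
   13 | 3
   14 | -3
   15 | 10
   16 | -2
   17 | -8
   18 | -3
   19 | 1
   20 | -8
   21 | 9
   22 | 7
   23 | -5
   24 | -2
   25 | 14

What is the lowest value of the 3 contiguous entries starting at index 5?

Elements at indices 5..7: 5, 8, 4
min(5, 8, 4) = 4

4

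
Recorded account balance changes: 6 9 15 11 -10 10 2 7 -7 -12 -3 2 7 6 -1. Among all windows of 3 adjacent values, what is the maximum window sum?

35

6 9 15 → sum 30
9 15 11 → sum 35
15 11 -10 → sum 16
11 -10 10 → sum 11
-10 10 2 → sum 2
10 2 7 → sum 19
2 7 -7 → sum 2
7 -7 -12 → sum -12
-7 -12 -3 → sum -22
-12 -3 2 → sum -13
-3 2 7 → sum 6
2 7 6 → sum 15
7 6 -1 → sum 12
Maximum of these is 35.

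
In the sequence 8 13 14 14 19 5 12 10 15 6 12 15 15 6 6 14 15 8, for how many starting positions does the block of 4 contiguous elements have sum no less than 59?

[8, 13, 14, 14] → sum 49
[13, 14, 14, 19] → sum 60  ≥ 59 ✓
[14, 14, 19, 5] → sum 52
[14, 19, 5, 12] → sum 50
[19, 5, 12, 10] → sum 46
[5, 12, 10, 15] → sum 42
[12, 10, 15, 6] → sum 43
[10, 15, 6, 12] → sum 43
[15, 6, 12, 15] → sum 48
[6, 12, 15, 15] → sum 48
[12, 15, 15, 6] → sum 48
[15, 15, 6, 6] → sum 42
[15, 6, 6, 14] → sum 41
[6, 6, 14, 15] → sum 41
[6, 14, 15, 8] → sum 43
1 window satisfy the condition.

1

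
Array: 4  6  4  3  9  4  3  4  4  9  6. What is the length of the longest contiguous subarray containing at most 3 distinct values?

[4] 1 distinct, len 1
[4, 6] 2 distinct, len 2
[4, 6, 4] 2 distinct, len 3
[4, 6, 4, 3] 3 distinct, len 4
[4, 3, 9] 3 distinct, len 3
[4, 3, 9, 4] 3 distinct, len 4
[4, 3, 9, 4, 3] 3 distinct, len 5
[4, 3, 9, 4, 3, 4] 3 distinct, len 6
[4, 3, 9, 4, 3, 4, 4] 3 distinct, len 7
[4, 3, 9, 4, 3, 4, 4, 9] 3 distinct, len 8
[4, 4, 9, 6] 3 distinct, len 4
Longest length with ≤3 distinct: 8.

8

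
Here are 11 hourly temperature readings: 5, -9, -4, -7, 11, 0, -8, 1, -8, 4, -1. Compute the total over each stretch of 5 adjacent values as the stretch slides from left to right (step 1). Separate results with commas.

-4, -9, -8, -3, -4, -11, -12

Sliding a size-5 window across the 11 values:
(5, -9, -4, -7, 11) → sum -4
(-9, -4, -7, 11, 0) → sum -9
(-4, -7, 11, 0, -8) → sum -8
(-7, 11, 0, -8, 1) → sum -3
(11, 0, -8, 1, -8) → sum -4
(0, -8, 1, -8, 4) → sum -11
(-8, 1, -8, 4, -1) → sum -12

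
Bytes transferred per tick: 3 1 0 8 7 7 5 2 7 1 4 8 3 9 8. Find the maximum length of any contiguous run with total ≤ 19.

5

[3] sum 3 len 1
[3, 1] sum 4 len 2
[3, 1, 0] sum 4 len 3
[3, 1, 0, 8] sum 12 len 4
[3, 1, 0, 8, 7] sum 19 len 5
[7, 7] sum 14 len 2
[7, 7, 5] sum 19 len 3
[7, 5, 2] sum 14 len 3
[5, 2, 7] sum 14 len 3
[5, 2, 7, 1] sum 15 len 4
[5, 2, 7, 1, 4] sum 19 len 5
[1, 4, 8] sum 13 len 3
[1, 4, 8, 3] sum 16 len 4
[3, 9] sum 12 len 2
[9, 8] sum 17 len 2
Longest length seen: 5.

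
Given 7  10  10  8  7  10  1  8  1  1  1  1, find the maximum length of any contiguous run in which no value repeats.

[7] len 1
[7, 10] len 2
[10] len 1
[10, 8] len 2
[10, 8, 7] len 3
[8, 7, 10] len 3
[8, 7, 10, 1] len 4
[7, 10, 1, 8] len 4
[8, 1] len 2
[1] len 1
[1] len 1
[1] len 1
Longest all-distinct length: 4.

4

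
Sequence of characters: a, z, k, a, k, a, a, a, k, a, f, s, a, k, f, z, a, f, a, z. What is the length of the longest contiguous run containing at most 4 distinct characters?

Extend right; when distinct count exceeds 4, shrink from the left:
add a: window [a] (1 distinct), len 1
add z: window [a, z] (2 distinct), len 2
add k: window [a, z, k] (3 distinct), len 3
add a: window [a, z, k, a] (3 distinct), len 4
add k: window [a, z, k, a, k] (3 distinct), len 5
add a: window [a, z, k, a, k, a] (3 distinct), len 6
add a: window [a, z, k, a, k, a, a] (3 distinct), len 7
add a: window [a, z, k, a, k, a, a, a] (3 distinct), len 8
add k: window [a, z, k, a, k, a, a, a, k] (3 distinct), len 9
add a: window [a, z, k, a, k, a, a, a, k, a] (3 distinct), len 10
add f: window [a, z, k, a, k, a, a, a, k, a, f] (4 distinct), len 11
add s: window [k, a, k, a, a, a, k, a, f, s] (4 distinct), len 10
add a: window [k, a, k, a, a, a, k, a, f, s, a] (4 distinct), len 11
add k: window [k, a, k, a, a, a, k, a, f, s, a, k] (4 distinct), len 12
add f: window [k, a, k, a, a, a, k, a, f, s, a, k, f] (4 distinct), len 13
add z: window [a, k, f, z] (4 distinct), len 4
add a: window [a, k, f, z, a] (4 distinct), len 5
add f: window [a, k, f, z, a, f] (4 distinct), len 6
add a: window [a, k, f, z, a, f, a] (4 distinct), len 7
add z: window [a, k, f, z, a, f, a, z] (4 distinct), len 8
Longest length with ≤4 distinct: 13.

13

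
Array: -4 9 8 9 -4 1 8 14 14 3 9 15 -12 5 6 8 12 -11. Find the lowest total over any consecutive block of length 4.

-4 9 8 9 → sum 22
9 8 9 -4 → sum 22
8 9 -4 1 → sum 14
9 -4 1 8 → sum 14
-4 1 8 14 → sum 19
1 8 14 14 → sum 37
8 14 14 3 → sum 39
14 14 3 9 → sum 40
14 3 9 15 → sum 41
3 9 15 -12 → sum 15
9 15 -12 5 → sum 17
15 -12 5 6 → sum 14
-12 5 6 8 → sum 7
5 6 8 12 → sum 31
6 8 12 -11 → sum 15
Lowest of these is 7.

7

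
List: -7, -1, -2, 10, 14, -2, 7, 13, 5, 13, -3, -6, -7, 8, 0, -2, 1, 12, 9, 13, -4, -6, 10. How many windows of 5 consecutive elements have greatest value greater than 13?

5

(-7, -1, -2, 10, 14) → max 14  > 13 ✓
(-1, -2, 10, 14, -2) → max 14  > 13 ✓
(-2, 10, 14, -2, 7) → max 14  > 13 ✓
(10, 14, -2, 7, 13) → max 14  > 13 ✓
(14, -2, 7, 13, 5) → max 14  > 13 ✓
(-2, 7, 13, 5, 13) → max 13
(7, 13, 5, 13, -3) → max 13
(13, 5, 13, -3, -6) → max 13
(5, 13, -3, -6, -7) → max 13
(13, -3, -6, -7, 8) → max 13
(-3, -6, -7, 8, 0) → max 8
(-6, -7, 8, 0, -2) → max 8
(-7, 8, 0, -2, 1) → max 8
(8, 0, -2, 1, 12) → max 12
(0, -2, 1, 12, 9) → max 12
(-2, 1, 12, 9, 13) → max 13
(1, 12, 9, 13, -4) → max 13
(12, 9, 13, -4, -6) → max 13
(9, 13, -4, -6, 10) → max 13
5 windows satisfy the condition.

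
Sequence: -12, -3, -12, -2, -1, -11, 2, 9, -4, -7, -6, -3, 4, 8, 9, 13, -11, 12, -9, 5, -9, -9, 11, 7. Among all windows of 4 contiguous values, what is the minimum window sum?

-29

Each size-4 window and its sum:
(-12, -3, -12, -2) → sum -29
(-3, -12, -2, -1) → sum -18
(-12, -2, -1, -11) → sum -26
(-2, -1, -11, 2) → sum -12
(-1, -11, 2, 9) → sum -1
(-11, 2, 9, -4) → sum -4
(2, 9, -4, -7) → sum 0
(9, -4, -7, -6) → sum -8
(-4, -7, -6, -3) → sum -20
(-7, -6, -3, 4) → sum -12
(-6, -3, 4, 8) → sum 3
(-3, 4, 8, 9) → sum 18
(4, 8, 9, 13) → sum 34
(8, 9, 13, -11) → sum 19
(9, 13, -11, 12) → sum 23
(13, -11, 12, -9) → sum 5
(-11, 12, -9, 5) → sum -3
(12, -9, 5, -9) → sum -1
(-9, 5, -9, -9) → sum -22
(5, -9, -9, 11) → sum -2
(-9, -9, 11, 7) → sum 0
Minimum of these is -29.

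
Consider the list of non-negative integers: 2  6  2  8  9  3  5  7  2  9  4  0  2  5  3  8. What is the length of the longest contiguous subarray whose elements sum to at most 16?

5

Extend to the right; shrink from the left whenever the sum exceeds 16:
add 2: [2] sum 2, len 1
add 6: [2, 6] sum 8, len 2
add 2: [2, 6, 2] sum 10, len 3
add 8: [6, 2, 8] sum 16, len 3
add 9: [9] sum 9, len 1
add 3: [9, 3] sum 12, len 2
add 5: [3, 5] sum 8, len 2
add 7: [3, 5, 7] sum 15, len 3
add 2: [5, 7, 2] sum 14, len 3
add 9: [2, 9] sum 11, len 2
add 4: [2, 9, 4] sum 15, len 3
add 0: [2, 9, 4, 0] sum 15, len 4
add 2: [9, 4, 0, 2] sum 15, len 4
add 5: [4, 0, 2, 5] sum 11, len 4
add 3: [4, 0, 2, 5, 3] sum 14, len 5
add 8: [5, 3, 8] sum 16, len 3
Longest length seen: 5.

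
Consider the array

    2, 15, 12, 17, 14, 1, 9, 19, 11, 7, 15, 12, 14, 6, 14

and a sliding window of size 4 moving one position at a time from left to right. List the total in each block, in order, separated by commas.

46, 58, 44, 41, 43, 40, 46, 52, 45, 48, 47, 46

Sliding a size-4 window across the 15 values:
[2, 15, 12, 17] → sum 46
[15, 12, 17, 14] → sum 58
[12, 17, 14, 1] → sum 44
[17, 14, 1, 9] → sum 41
[14, 1, 9, 19] → sum 43
[1, 9, 19, 11] → sum 40
[9, 19, 11, 7] → sum 46
[19, 11, 7, 15] → sum 52
[11, 7, 15, 12] → sum 45
[7, 15, 12, 14] → sum 48
[15, 12, 14, 6] → sum 47
[12, 14, 6, 14] → sum 46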